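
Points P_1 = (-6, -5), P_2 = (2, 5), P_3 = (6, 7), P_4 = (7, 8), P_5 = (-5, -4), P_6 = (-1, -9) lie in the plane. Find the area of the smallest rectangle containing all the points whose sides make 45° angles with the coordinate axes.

In coordinates u = x + y, v = x − y the rectangle is axis-aligned; the map (x,y)→(u,v) scales areas by 2.
u-values: -11, 7, 13, 15, -9, -10; range = 15 − (-11) = 26.
v-values: -1, -3, -1, -1, -1, 8; range = 8 − (-3) = 11.
Area = (26 × 11) / 2 = 143.

143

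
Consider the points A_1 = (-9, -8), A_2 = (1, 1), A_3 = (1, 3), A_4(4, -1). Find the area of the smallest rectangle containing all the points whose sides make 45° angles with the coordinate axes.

In coordinates u = x + y, v = x − y the rectangle is axis-aligned; the map (x,y)→(u,v) scales areas by 2.
u-values: -17, 2, 4, 3; range = 4 − (-17) = 21.
v-values: -1, 0, -2, 5; range = 5 − (-2) = 7.
Area = (21 × 7) / 2 = 73.5.

73.5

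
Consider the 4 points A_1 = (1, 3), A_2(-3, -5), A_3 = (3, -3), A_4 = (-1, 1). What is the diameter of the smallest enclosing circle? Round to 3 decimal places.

A smallest enclosing disk is always determined by at most three of the input points on its boundary.
The farthest pair is A_1–A_2 with squared distance 80. The circle on this segment as diameter has centre (-1, -1) and r² = 80/4 = 20.
Check A_3: distance² to centre = 20 ≤ 20, so it lies inside.
All remaining points lie in this disk, and no smaller disk contains both endpoints, so this is the minimum enclosing circle.
Diameter = 2r = 2√20 ≈ 8.944.

8.944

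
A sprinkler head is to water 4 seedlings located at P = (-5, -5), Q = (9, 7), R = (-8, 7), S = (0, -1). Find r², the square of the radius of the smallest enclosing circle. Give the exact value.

90.3125

A smallest enclosing disk is always determined by at most three of the input points on its boundary.
The minimum enclosing circle is determined by three boundary points: P, Q, R.
Their circumcentre is (0.5, 2.75) with r² = 90.3125.
The farthest remaining point S is at distance² 14.3125 ≤ 90.3125.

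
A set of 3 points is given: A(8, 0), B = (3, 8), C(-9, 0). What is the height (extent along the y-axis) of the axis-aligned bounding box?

8

max y = 8, min y = 0, so height = 8.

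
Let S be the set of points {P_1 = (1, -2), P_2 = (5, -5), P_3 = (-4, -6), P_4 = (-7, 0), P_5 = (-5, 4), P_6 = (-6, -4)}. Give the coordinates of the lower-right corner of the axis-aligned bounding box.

x-range [-7, 5], y-range [-6, 4].
The lower-right corner is (5, -6).

(5, -6)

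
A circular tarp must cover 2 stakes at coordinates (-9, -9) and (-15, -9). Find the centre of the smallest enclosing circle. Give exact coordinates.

(-12, -9)

The smallest circle enclosing two points has them as diameter endpoints.
Centre = midpoint = (-12, -9); r² = |(-9, -9)−(-15, -9)|²/4 = 36/4 = 9.
Centre = (-12, -9).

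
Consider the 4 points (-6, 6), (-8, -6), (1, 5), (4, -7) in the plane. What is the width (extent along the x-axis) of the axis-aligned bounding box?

12

max x = 4, min x = -8, so width = 12.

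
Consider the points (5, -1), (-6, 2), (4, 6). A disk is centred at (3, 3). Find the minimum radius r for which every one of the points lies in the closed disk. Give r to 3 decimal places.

The required radius is the distance from (3, 3) to the farthest point.
Squared distances: 20, 82, 10.
Maximum is 82, attained at (-6, 2).
r = √82 ≈ 9.055.

9.055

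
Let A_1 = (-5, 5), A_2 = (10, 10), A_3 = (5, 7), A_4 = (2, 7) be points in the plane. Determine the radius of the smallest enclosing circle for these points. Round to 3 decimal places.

The farthest pair is A_1–A_2 with squared distance 250. The circle on this segment as diameter has centre (2.5, 7.5) and r² = 250/4 = 62.5.
Check A_3: distance² to centre = 6.5 ≤ 62.5, so it lies inside.
All remaining points lie in this disk, and no smaller disk contains both endpoints, so this is the minimum enclosing circle.
r = √(62.5) ≈ 7.906.

7.906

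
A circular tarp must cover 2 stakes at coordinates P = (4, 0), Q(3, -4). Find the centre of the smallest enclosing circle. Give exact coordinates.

The smallest circle enclosing two points has them as diameter endpoints.
Centre = midpoint = (3.5, -2); r² = |PQ|²/4 = 17/4 = 4.25.
Centre = (3.5, -2).

(3.5, -2)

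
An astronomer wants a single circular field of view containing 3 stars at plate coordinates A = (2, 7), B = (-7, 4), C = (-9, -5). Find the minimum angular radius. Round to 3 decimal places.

8.139

Side lengths²: AB² = 90, AC² = 265, BC² = 85.
Since AC² = 265 ≥ 90 + 85 = 175, the angle opposite AC is not acute, so the smallest enclosing circle has AC as diameter.
Centre = midpoint of AC = (-3.5, 1), r² = 265/4 = 66.25.
r = √(66.25) ≈ 8.139.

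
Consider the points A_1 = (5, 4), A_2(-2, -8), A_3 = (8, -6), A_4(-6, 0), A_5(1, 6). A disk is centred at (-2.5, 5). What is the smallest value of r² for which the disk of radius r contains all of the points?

231.25

The required radius is the distance from (-2.5, 5) to the farthest point.
Squared distances: 57.25, 169.25, 231.25, 37.25, 13.25.
Maximum is 231.25, attained at A_3.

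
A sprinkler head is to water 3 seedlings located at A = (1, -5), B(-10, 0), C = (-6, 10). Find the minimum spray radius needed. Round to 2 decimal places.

Side lengths²: AB² = 146, AC² = 274, BC² = 116.
Since AC² = 274 ≥ 146 + 116 = 262, the angle opposite AC is not acute, so the smallest enclosing circle has AC as diameter.
Centre = midpoint of AC = (-2.5, 2.5), r² = 274/4 = 68.5.
r = √(68.5) ≈ 8.28.

8.28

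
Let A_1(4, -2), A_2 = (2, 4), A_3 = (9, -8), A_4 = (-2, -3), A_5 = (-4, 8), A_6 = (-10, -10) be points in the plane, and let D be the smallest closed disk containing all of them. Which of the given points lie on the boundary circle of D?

A_3, A_5, A_6

The minimum enclosing circle is determined by three boundary points: A_3, A_5, A_6.
Their circumcentre is (-25/22, -65/22) with r² = 31025/242.
The farthest remaining point A_2 is at distance² 14085/242 ≤ 31025/242.
The points at distance exactly r from the centre are A_3, A_5, A_6 — 3 points.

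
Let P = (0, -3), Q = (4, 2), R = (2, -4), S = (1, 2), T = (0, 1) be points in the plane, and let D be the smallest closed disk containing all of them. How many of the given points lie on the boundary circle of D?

3

The minimum enclosing circle is determined by three boundary points: P, Q, R.
Their circumcentre is (33/14, -11/14) with r² = 1025/98.
The farthest remaining point S is at distance² 941/98 ≤ 1025/98.
The points at distance exactly r from the centre are P, Q, R — 3 points.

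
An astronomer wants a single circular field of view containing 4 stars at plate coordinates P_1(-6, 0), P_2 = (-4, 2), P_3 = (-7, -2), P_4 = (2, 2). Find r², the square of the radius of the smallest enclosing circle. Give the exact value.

24.25

A smallest enclosing disk is always determined by at most three of the input points on its boundary.
The farthest pair is P_3–P_4 with squared distance 97. The circle on this segment as diameter has centre (-2.5, 0) and r² = 97/4 = 24.25.
Check P_1: distance² to centre = 12.25 ≤ 24.25, so it lies inside.
All remaining points lie in this disk, and no smaller disk contains both endpoints, so this is the minimum enclosing circle.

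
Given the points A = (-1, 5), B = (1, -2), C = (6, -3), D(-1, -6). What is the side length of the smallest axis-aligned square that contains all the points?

The bounding box has width 7 and height 11.
An axis-aligned square enclosing the set must have side ≥ max(width, height).
So the minimum side is max(7, 11) = 11.

11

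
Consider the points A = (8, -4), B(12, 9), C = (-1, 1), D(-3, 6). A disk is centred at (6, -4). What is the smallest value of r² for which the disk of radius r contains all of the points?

The required radius is the distance from (6, -4) to the farthest point.
Squared distances: 4, 205, 74, 181.
Maximum is 205, attained at B.

205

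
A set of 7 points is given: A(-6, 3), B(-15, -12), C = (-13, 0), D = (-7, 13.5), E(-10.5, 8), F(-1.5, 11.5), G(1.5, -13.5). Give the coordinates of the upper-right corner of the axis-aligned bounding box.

(1.5, 13.5)

x-range [-15, 1.5], y-range [-13.5, 13.5].
The upper-right corner is (1.5, 13.5).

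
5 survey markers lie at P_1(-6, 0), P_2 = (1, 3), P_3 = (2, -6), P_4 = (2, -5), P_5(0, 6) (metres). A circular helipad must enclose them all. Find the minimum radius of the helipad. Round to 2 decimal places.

The minimum enclosing circle is determined by three boundary points: P_1, P_3, P_5.
Their circumcentre is (1/7, -1/7) with r² = 1850/49.
The farthest remaining point P_4 is at distance² 1325/49 ≤ 1850/49.
r = √(1850/49) ≈ 6.14.

6.14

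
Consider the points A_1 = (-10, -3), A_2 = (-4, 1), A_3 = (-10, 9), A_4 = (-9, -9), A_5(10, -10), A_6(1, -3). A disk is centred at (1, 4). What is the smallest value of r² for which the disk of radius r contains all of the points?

The required radius is the distance from (1, 4) to the farthest point.
Squared distances: 170, 34, 146, 269, 277, 49.
Maximum is 277, attained at A_5.

277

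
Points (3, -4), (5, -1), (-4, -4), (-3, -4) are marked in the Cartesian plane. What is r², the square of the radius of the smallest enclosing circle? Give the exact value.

22.5

A smallest enclosing disk is always determined by at most three of the input points on its boundary.
The farthest pair is (5, -1)–(-4, -4) with squared distance 90. The circle on this segment as diameter has centre (0.5, -2.5) and r² = 90/4 = 22.5.
Check (3, -4): distance² to centre = 8.5 ≤ 22.5, so it lies inside.
All remaining points lie in this disk, and no smaller disk contains both endpoints, so this is the minimum enclosing circle.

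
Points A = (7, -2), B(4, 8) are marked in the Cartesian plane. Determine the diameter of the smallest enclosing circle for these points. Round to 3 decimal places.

The smallest circle enclosing two points has them as diameter endpoints.
Centre = midpoint = (5.5, 3); r² = |AB|²/4 = 109/4 = 27.25.
Diameter = 2r = 2√(27.25) ≈ 10.440.

10.440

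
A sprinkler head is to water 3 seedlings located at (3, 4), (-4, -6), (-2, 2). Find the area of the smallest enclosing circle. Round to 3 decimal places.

117.024

Call the three points A, B, C in the order given.
Side lengths²: AB² = 149, AC² = 29, BC² = 68.
Since AB² = 149 ≥ 68 + 29 = 97, the angle opposite AB is not acute, so the smallest enclosing circle has AB as diameter.
Centre = midpoint of AB = (-0.5, -1), r² = 149/4 = 37.25.
Area = π·r² = π·37.25 ≈ 117.024.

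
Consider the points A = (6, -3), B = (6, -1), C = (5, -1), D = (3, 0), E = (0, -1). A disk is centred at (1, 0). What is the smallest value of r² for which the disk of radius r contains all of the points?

34

The required radius is the distance from (1, 0) to the farthest point.
Squared distances: 34, 26, 17, 4, 2.
Maximum is 34, attained at A.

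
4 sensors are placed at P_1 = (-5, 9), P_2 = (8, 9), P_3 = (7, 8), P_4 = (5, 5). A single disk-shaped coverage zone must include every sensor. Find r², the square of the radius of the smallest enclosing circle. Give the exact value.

42.25

By Welzl's lemma the MEC is supported by two points (diametrically opposite) or three points (on a circumcircle).
The farthest pair is P_1–P_2 with squared distance 169. The circle on this segment as diameter has centre (1.5, 9) and r² = 169/4 = 42.25.
Check P_3: distance² to centre = 31.25 ≤ 42.25, so it lies inside.
All remaining points lie in this disk, and no smaller disk contains both endpoints, so this is the minimum enclosing circle.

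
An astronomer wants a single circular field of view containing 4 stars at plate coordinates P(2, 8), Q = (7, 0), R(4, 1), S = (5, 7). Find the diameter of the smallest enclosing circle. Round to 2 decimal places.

9.43

The minimum enclosing circle of a finite set is fixed by two of the points (as a diameter) or three (as a circumcircle).
The farthest pair is P–Q with squared distance 89. The circle on this segment as diameter has centre (4.5, 4) and r² = 89/4 = 22.25.
Check R: distance² to centre = 9.25 ≤ 22.25, so it lies inside.
All remaining points lie in this disk, and no smaller disk contains both endpoints, so this is the minimum enclosing circle.
Diameter = 2r = 2√(22.25) ≈ 9.43.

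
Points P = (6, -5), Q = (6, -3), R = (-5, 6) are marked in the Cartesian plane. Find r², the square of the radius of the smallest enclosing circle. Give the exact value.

60.5

Side lengths²: PQ² = 4, PR² = 242, QR² = 202.
Since PR² = 242 ≥ 202 + 4 = 206, the angle opposite PR is not acute, so the smallest enclosing circle has PR as diameter.
Centre = midpoint of PR = (0.5, 0.5), r² = 242/4 = 60.5.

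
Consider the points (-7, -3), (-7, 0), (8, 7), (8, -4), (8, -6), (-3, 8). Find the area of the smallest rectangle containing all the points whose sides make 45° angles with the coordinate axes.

312.5

In coordinates u = x + y, v = x − y the rectangle is axis-aligned; the map (x,y)→(u,v) scales areas by 2.
u-values: -10, -7, 15, 4, 2, 5; range = 15 − (-10) = 25.
v-values: -4, -7, 1, 12, 14, -11; range = 14 − (-11) = 25.
Area = (25 × 25) / 2 = 312.5.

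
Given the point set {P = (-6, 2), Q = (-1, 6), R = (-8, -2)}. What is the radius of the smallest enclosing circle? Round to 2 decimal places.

Side lengths²: PQ² = 41, PR² = 20, QR² = 113.
Since QR² = 113 ≥ 41 + 20 = 61, the angle opposite QR is not acute, so the smallest enclosing circle has QR as diameter.
Centre = midpoint of QR = (-4.5, 2), r² = 113/4 = 28.25.
r = √(28.25) ≈ 5.32.

5.32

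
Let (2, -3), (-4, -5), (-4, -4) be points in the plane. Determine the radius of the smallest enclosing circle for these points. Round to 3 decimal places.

3.162

Call the three points A, B, C in the order given.
Side lengths²: AB² = 40, AC² = 37, BC² = 1.
Since AB² = 40 ≥ 37 + 1 = 38, the angle opposite AB is not acute, so the smallest enclosing circle has AB as diameter.
Centre = midpoint of AB = (-1, -4), r² = 40/4 = 10.
r = √10 ≈ 3.162.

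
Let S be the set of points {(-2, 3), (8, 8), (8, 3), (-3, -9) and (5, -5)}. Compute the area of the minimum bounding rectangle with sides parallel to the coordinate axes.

187

x ranges over [-3, 8], width 11.
y ranges over [-9, 8], height 17.
Area = 11 × 17 = 187.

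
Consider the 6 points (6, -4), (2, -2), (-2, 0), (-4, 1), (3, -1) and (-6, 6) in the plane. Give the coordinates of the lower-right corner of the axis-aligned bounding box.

x-range [-6, 6], y-range [-4, 6].
The lower-right corner is (6, -4).

(6, -4)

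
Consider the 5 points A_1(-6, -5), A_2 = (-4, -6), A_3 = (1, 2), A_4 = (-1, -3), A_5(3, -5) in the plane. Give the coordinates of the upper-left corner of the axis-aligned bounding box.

(-6, 2)

x-range [-6, 3], y-range [-6, 2].
The upper-left corner is (-6, 2).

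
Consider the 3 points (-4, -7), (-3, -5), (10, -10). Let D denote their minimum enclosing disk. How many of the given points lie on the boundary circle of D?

Call the three points A, B, C in the order given.
Side lengths²: AB² = 5, AC² = 205, BC² = 194.
Since AC² = 205 ≥ 194 + 5 = 199, the angle opposite AC is not acute, so the smallest enclosing circle has AC as diameter.
Centre = midpoint of AC = (3, -8.5), r² = 205/4 = 51.25.
The points at distance exactly r from the centre are (-4, -7), (10, -10) — 2 points.

2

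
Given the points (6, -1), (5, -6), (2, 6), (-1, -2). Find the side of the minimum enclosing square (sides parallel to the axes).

12

The bounding box has width 7 and height 12.
An axis-aligned square enclosing the set must have side ≥ max(width, height).
So the minimum side is max(7, 12) = 12.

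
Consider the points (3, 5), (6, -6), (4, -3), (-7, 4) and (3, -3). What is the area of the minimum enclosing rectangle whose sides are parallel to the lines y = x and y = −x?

126.5

In coordinates u = x + y, v = x − y the rectangle is axis-aligned; the map (x,y)→(u,v) scales areas by 2.
u-values: 8, 0, 1, -3, 0; range = 8 − (-3) = 11.
v-values: -2, 12, 7, -11, 6; range = 12 − (-11) = 23.
Area = (11 × 23) / 2 = 126.5.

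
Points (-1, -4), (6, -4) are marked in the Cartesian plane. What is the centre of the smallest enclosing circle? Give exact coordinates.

The smallest circle enclosing two points has them as diameter endpoints.
Centre = midpoint = (2.5, -4); r² = |(-1, -4)−(6, -4)|²/4 = 49/4 = 12.25.
Centre = (2.5, -4).

(2.5, -4)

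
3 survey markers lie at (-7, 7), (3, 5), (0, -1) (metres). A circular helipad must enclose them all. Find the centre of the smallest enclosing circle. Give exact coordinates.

(-53/22, 87/22)

Call the three points A, B, C in the order given.
Side lengths²: AB² = 104, AC² = 113, BC² = 45.
Since AC² = 113 < 104 + 45 = 149, the triangle is acute, so the smallest enclosing circle is the circumcircle.
Circumcentre = (-53/22, 87/22), r² = 7345/242.
Centre = (-53/22, 87/22).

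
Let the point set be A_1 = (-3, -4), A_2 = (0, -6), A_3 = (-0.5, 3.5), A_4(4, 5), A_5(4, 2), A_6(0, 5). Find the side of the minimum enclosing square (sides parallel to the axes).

11

The bounding box has width 7 and height 11.
An axis-aligned square enclosing the set must have side ≥ max(width, height).
So the minimum side is max(7, 11) = 11.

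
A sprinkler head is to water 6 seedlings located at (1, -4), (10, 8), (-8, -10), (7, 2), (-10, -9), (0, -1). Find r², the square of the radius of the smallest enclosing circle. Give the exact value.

By Welzl's lemma the MEC is supported by two points (diametrically opposite) or three points (on a circumcircle).
The farthest pair is (10, 8)–(-10, -9) with squared distance 689. The circle on this segment as diameter has centre (0, -0.5) and r² = 689/4 = 172.25.
Check (1, -4): distance² to centre = 13.25 ≤ 172.25, so it lies inside.
All remaining points lie in this disk, and no smaller disk contains both endpoints, so this is the minimum enclosing circle.

172.25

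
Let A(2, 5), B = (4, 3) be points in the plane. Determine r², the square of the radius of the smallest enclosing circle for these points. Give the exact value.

The smallest circle enclosing two points has them as diameter endpoints.
Centre = midpoint = (3, 4); r² = |AB|²/4 = 8/4 = 2.

2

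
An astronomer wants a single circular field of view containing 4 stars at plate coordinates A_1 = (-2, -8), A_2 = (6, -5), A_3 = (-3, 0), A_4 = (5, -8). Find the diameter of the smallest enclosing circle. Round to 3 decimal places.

11.314

The minimum enclosing circle of a finite set is fixed by two of the points (as a diameter) or three (as a circumcircle).
The farthest pair is A_3–A_4 with squared distance 128. The circle on this segment as diameter has centre (1, -4) and r² = 128/4 = 32.
Check A_1: distance² to centre = 25 ≤ 32, so it lies inside.
All remaining points lie in this disk, and no smaller disk contains both endpoints, so this is the minimum enclosing circle.
Diameter = 2r = 2√32 ≈ 11.314.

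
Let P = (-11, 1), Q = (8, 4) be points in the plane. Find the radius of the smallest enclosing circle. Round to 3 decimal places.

9.618

The smallest circle enclosing two points has them as diameter endpoints.
Centre = midpoint = (-1.5, 2.5); r² = |PQ|²/4 = 370/4 = 92.5.
r = √(92.5) ≈ 9.618.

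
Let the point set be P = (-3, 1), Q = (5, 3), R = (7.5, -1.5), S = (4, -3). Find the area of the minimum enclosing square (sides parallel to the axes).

110.25

The bounding box has width 10.5 and height 6.
An axis-aligned square enclosing the set must have side ≥ max(width, height).
So the minimum side is max(10.5, 6) = 10.5.
Area = 10.5² = 110.25.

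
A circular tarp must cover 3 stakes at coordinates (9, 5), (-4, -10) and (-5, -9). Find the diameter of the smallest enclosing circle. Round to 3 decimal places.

Call the three points A, B, C in the order given.
Side lengths²: AB² = 394, AC² = 392, BC² = 2.
Since AB² = 394 ≥ 392 + 2 = 394, the angle opposite AB is not acute, so the smallest enclosing circle has AB as diameter.
Centre = midpoint of AB = (2.5, -2.5), r² = 394/4 = 98.5.
Diameter = 2r = 2√(98.5) ≈ 19.849.

19.849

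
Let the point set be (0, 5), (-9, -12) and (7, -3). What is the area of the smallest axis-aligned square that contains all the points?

289

The bounding box has width 16 and height 17.
An axis-aligned square enclosing the set must have side ≥ max(width, height).
So the minimum side is max(16, 17) = 17.
Area = 17² = 289.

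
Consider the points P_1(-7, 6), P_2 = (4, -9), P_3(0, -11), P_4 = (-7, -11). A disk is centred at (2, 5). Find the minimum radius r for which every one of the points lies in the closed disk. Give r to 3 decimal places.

The required radius is the distance from (2, 5) to the farthest point.
Squared distances: 82, 200, 260, 337.
Maximum is 337, attained at P_4.
r = √337 ≈ 18.358.

18.358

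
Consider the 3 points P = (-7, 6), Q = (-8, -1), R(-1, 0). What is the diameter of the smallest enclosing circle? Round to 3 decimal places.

Side lengths²: PQ² = 50, PR² = 72, QR² = 50.
Since PR² = 72 < 50 + 50 = 100, the triangle is acute, so the smallest enclosing circle is the circumcircle.
Circumcentre = (-4.875, 2.125), r² = 19.53125.
Diameter = 2r = 2√(19.53125) ≈ 8.839.

8.839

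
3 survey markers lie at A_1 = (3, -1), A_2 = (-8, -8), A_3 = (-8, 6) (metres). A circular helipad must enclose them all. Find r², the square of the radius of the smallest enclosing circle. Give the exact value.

7225/121

Side lengths²: A_1A_2² = 170, A_1A_3² = 170, A_2A_3² = 196.
Since A_2A_3² = 196 < 170 + 170 = 340, the triangle is acute, so the smallest enclosing circle is the circumcircle.
Circumcentre = (-52/11, -1), r² = 7225/121.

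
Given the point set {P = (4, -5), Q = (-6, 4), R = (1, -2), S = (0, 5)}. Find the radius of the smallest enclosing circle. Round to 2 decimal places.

6.73

A smallest enclosing disk is always determined by at most three of the input points on its boundary.
The farthest pair is P–Q with squared distance 181. The circle on this segment as diameter has centre (-1, -0.5) and r² = 181/4 = 45.25.
Check R: distance² to centre = 6.25 ≤ 45.25, so it lies inside.
All remaining points lie in this disk, and no smaller disk contains both endpoints, so this is the minimum enclosing circle.
r = √(45.25) ≈ 6.73.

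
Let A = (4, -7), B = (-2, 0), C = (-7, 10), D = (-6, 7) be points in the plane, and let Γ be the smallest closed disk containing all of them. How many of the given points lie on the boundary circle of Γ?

2

A smallest enclosing disk is always determined by at most three of the input points on its boundary.
The farthest pair is A–C with squared distance 410. The circle on this segment as diameter has centre (-1.5, 1.5) and r² = 410/4 = 102.5.
Check B: distance² to centre = 2.5 ≤ 102.5, so it lies inside.
All remaining points lie in this disk, and no smaller disk contains both endpoints, so this is the minimum enclosing circle.
The points at distance exactly r from the centre are A, C — 2 points.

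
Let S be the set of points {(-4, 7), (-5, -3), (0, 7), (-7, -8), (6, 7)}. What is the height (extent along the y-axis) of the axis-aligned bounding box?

max y = 7, min y = -8, so height = 15.

15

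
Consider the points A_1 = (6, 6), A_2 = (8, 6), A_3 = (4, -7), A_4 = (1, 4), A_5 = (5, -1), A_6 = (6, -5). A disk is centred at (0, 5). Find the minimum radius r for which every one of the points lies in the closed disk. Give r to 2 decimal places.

12.65

The required radius is the distance from (0, 5) to the farthest point.
Squared distances: 37, 65, 160, 2, 61, 136.
Maximum is 160, attained at A_3.
r = √160 ≈ 12.65.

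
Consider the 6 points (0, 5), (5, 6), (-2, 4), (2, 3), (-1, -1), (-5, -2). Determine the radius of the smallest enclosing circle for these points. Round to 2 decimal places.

6.40

The farthest pair is (5, 6)–(-5, -2) with squared distance 164. The circle on this segment as diameter has centre (0, 2) and r² = 164/4 = 41.
Check (0, 5): distance² to centre = 9 ≤ 41, so it lies inside.
All remaining points lie in this disk, and no smaller disk contains both endpoints, so this is the minimum enclosing circle.
r = √41 ≈ 6.40.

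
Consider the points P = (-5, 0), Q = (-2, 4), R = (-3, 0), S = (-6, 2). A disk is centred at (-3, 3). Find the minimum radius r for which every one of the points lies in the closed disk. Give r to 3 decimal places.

The required radius is the distance from (-3, 3) to the farthest point.
Squared distances: 13, 2, 9, 10.
Maximum is 13, attained at P.
r = √13 ≈ 3.606.

3.606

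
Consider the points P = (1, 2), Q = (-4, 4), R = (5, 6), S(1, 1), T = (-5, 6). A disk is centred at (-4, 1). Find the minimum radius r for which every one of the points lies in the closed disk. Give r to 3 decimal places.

The required radius is the distance from (-4, 1) to the farthest point.
Squared distances: 26, 9, 106, 25, 26.
Maximum is 106, attained at R.
r = √106 ≈ 10.296.

10.296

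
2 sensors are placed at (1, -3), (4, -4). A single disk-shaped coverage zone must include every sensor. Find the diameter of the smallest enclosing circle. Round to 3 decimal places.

The smallest circle enclosing two points has them as diameter endpoints.
Centre = midpoint = (2.5, -3.5); r² = |(1, -3)−(4, -4)|²/4 = 10/4 = 2.5.
Diameter = 2r = 2√(2.5) ≈ 3.162.

3.162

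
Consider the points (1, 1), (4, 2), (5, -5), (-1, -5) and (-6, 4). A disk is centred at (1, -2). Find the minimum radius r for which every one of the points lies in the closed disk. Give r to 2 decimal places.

The required radius is the distance from (1, -2) to the farthest point.
Squared distances: 9, 25, 25, 13, 85.
Maximum is 85, attained at (-6, 4).
r = √85 ≈ 9.22.

9.22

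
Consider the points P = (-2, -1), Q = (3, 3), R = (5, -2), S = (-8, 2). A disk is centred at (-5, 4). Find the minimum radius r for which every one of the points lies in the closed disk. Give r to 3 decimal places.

The required radius is the distance from (-5, 4) to the farthest point.
Squared distances: 34, 65, 136, 13.
Maximum is 136, attained at R.
r = √136 ≈ 11.662.

11.662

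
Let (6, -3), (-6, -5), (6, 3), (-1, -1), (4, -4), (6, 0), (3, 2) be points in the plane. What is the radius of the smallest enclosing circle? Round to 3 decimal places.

7.211

The farthest pair is (-6, -5)–(6, 3) with squared distance 208. The circle on this segment as diameter has centre (0, -1) and r² = 208/4 = 52.
Check (6, -3): distance² to centre = 40 ≤ 52, so it lies inside.
All remaining points lie in this disk, and no smaller disk contains both endpoints, so this is the minimum enclosing circle.
r = √52 ≈ 7.211.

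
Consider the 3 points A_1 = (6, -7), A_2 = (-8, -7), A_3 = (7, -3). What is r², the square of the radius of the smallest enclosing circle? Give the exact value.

Side lengths²: A_1A_2² = 196, A_1A_3² = 17, A_2A_3² = 241.
Since A_2A_3² = 241 ≥ 196 + 17 = 213, the angle opposite A_2A_3 is not acute, so the smallest enclosing circle has A_2A_3 as diameter.
Centre = midpoint of A_2A_3 = (-0.5, -5), r² = 241/4 = 60.25.

60.25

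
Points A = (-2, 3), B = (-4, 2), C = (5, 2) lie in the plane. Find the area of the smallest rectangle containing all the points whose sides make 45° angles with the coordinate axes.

In coordinates u = x + y, v = x − y the rectangle is axis-aligned; the map (x,y)→(u,v) scales areas by 2.
u-values: 1, -2, 7; range = 7 − (-2) = 9.
v-values: -5, -6, 3; range = 3 − (-6) = 9.
Area = (9 × 9) / 2 = 40.5.

40.5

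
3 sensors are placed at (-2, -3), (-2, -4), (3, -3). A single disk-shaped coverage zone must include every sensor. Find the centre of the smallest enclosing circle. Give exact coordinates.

(0.5, -3.5)

Call the three points A, B, C in the order given.
Side lengths²: AB² = 1, AC² = 25, BC² = 26.
Since BC² = 26 ≥ 25 + 1 = 26, the angle opposite BC is not acute, so the smallest enclosing circle has BC as diameter.
Centre = midpoint of BC = (0.5, -3.5), r² = 26/4 = 6.5.
Centre = (0.5, -3.5).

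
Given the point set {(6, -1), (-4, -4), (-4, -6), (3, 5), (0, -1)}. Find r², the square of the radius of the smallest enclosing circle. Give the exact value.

The farthest pair is (-4, -6)–(3, 5) with squared distance 170. The circle on this segment as diameter has centre (-0.5, -0.5) and r² = 170/4 = 42.5.
Check (6, -1): distance² to centre = 42.5 ≤ 42.5, so it lies inside.
All remaining points lie in this disk, and no smaller disk contains both endpoints, so this is the minimum enclosing circle.

42.5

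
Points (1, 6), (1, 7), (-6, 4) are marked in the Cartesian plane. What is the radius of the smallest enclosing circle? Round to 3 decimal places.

Call the three points A, B, C in the order given.
Side lengths²: AB² = 1, AC² = 53, BC² = 58.
Since BC² = 58 ≥ 53 + 1 = 54, the angle opposite BC is not acute, so the smallest enclosing circle has BC as diameter.
Centre = midpoint of BC = (-2.5, 5.5), r² = 58/4 = 14.5.
r = √(14.5) ≈ 3.808.

3.808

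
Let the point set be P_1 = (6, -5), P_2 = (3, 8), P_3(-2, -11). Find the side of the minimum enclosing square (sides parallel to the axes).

19

The bounding box has width 8 and height 19.
An axis-aligned square enclosing the set must have side ≥ max(width, height).
So the minimum side is max(8, 19) = 19.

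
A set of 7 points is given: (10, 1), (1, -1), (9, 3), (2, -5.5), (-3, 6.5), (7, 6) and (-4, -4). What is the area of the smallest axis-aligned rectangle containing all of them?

x ranges over [-4, 10], width 14.
y ranges over [-5.5, 6.5], height 12.
Area = 14 × 12 = 168.

168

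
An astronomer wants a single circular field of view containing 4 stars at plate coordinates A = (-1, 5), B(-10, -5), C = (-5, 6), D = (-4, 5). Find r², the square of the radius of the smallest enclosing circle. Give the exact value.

The farthest pair is A–B with squared distance 181. The circle on this segment as diameter has centre (-5.5, 0) and r² = 181/4 = 45.25.
Check C: distance² to centre = 36.25 ≤ 45.25, so it lies inside.
All remaining points lie in this disk, and no smaller disk contains both endpoints, so this is the minimum enclosing circle.

45.25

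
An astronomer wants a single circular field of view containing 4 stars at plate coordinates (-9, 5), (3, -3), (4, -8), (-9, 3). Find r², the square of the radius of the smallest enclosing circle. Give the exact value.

84.5

The farthest pair is (-9, 5)–(4, -8) with squared distance 338. The circle on this segment as diameter has centre (-2.5, -1.5) and r² = 338/4 = 84.5.
Check (3, -3): distance² to centre = 32.5 ≤ 84.5, so it lies inside.
All remaining points lie in this disk, and no smaller disk contains both endpoints, so this is the minimum enclosing circle.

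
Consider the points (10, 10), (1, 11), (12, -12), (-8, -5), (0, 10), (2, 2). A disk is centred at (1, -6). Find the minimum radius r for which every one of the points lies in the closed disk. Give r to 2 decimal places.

The required radius is the distance from (1, -6) to the farthest point.
Squared distances: 337, 289, 157, 82, 257, 65.
Maximum is 337, attained at (10, 10).
r = √337 ≈ 18.36.

18.36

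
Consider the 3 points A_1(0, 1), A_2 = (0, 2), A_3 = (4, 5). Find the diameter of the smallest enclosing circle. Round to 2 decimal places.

5.66

Side lengths²: A_1A_2² = 1, A_1A_3² = 32, A_2A_3² = 25.
Since A_1A_3² = 32 ≥ 25 + 1 = 26, the angle opposite A_1A_3 is not acute, so the smallest enclosing circle has A_1A_3 as diameter.
Centre = midpoint of A_1A_3 = (2, 3), r² = 32/4 = 8.
Diameter = 2r = 2√8 ≈ 5.66.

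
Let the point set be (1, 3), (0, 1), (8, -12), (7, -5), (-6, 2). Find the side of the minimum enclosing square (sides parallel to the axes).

The bounding box has width 14 and height 15.
An axis-aligned square enclosing the set must have side ≥ max(width, height).
So the minimum side is max(14, 15) = 15.

15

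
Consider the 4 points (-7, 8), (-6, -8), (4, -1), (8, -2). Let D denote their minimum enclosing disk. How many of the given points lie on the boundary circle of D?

3

The minimum enclosing circle of a finite set is fixed by two of the points (as a diameter) or three (as a circumcircle).
The minimum enclosing circle is determined by three boundary points: (-7, 8), (-6, -8), (8, -2).
Their circumcentre is (-59/46, 15/46) with r² = 96889/1058.
The farthest remaining point (4, -1) is at distance² 31385/1058 ≤ 96889/1058.
The points at distance exactly r from the centre are (-7, 8), (-6, -8), (8, -2) — 3 points.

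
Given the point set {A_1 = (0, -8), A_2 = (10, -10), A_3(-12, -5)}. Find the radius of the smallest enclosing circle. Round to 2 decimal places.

11.28

Side lengths²: A_1A_2² = 104, A_1A_3² = 153, A_2A_3² = 509.
Since A_2A_3² = 509 ≥ 153 + 104 = 257, the angle opposite A_2A_3 is not acute, so the smallest enclosing circle has A_2A_3 as diameter.
Centre = midpoint of A_2A_3 = (-1, -7.5), r² = 509/4 = 127.25.
r = √(127.25) ≈ 11.28.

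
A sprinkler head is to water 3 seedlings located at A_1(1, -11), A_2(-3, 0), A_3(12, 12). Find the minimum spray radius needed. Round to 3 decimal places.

12.748

Side lengths²: A_1A_2² = 137, A_1A_3² = 650, A_2A_3² = 369.
Since A_1A_3² = 650 ≥ 369 + 137 = 506, the angle opposite A_1A_3 is not acute, so the smallest enclosing circle has A_1A_3 as diameter.
Centre = midpoint of A_1A_3 = (6.5, 0.5), r² = 650/4 = 162.5.
r = √(162.5) ≈ 12.748.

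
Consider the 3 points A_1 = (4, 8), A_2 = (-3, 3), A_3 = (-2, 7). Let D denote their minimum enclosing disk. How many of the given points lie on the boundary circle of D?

2

Side lengths²: A_1A_2² = 74, A_1A_3² = 37, A_2A_3² = 17.
Since A_1A_2² = 74 ≥ 37 + 17 = 54, the angle opposite A_1A_2 is not acute, so the smallest enclosing circle has A_1A_2 as diameter.
Centre = midpoint of A_1A_2 = (0.5, 5.5), r² = 74/4 = 18.5.
The points at distance exactly r from the centre are A_1, A_2 — 2 points.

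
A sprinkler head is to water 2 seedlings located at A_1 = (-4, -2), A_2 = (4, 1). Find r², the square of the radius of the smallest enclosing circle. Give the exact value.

18.25

The smallest circle enclosing two points has them as diameter endpoints.
Centre = midpoint = (0, -0.5); r² = |A_1A_2|²/4 = 73/4 = 18.25.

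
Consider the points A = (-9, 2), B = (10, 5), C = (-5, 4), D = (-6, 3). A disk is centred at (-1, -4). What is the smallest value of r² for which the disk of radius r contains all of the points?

The required radius is the distance from (-1, -4) to the farthest point.
Squared distances: 100, 202, 80, 74.
Maximum is 202, attained at B.

202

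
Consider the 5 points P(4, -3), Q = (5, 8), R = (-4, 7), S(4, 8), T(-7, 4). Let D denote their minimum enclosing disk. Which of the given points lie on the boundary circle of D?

P, Q, T

The minimum enclosing circle of a finite set is fixed by two of the points (as a diameter) or three (as a circumcircle).
The minimum enclosing circle is determined by three boundary points: P, Q, T.
Their circumcentre is (0.03125, 2.90625) with r² = 50.634765625.
The farthest remaining point S is at distance² 41.697265625 ≤ 50.634765625.
The points at distance exactly r from the centre are P, Q, T — 3 points.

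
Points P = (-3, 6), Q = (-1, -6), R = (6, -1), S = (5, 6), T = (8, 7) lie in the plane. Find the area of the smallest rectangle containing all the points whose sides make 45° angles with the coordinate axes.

176

In coordinates u = x + y, v = x − y the rectangle is axis-aligned; the map (x,y)→(u,v) scales areas by 2.
u-values: 3, -7, 5, 11, 15; range = 15 − (-7) = 22.
v-values: -9, 5, 7, -1, 1; range = 7 − (-9) = 16.
Area = (22 × 16) / 2 = 176.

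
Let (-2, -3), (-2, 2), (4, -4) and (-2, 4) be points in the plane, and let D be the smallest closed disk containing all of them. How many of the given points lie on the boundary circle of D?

The minimum enclosing circle of a finite set is fixed by two of the points (as a diameter) or three (as a circumcircle).
The farthest pair is (4, -4)–(-2, 4) with squared distance 100. The circle on this segment as diameter has centre (1, 0) and r² = 100/4 = 25.
Check (-2, -3): distance² to centre = 18 ≤ 25, so it lies inside.
All remaining points lie in this disk, and no smaller disk contains both endpoints, so this is the minimum enclosing circle.
The points at distance exactly r from the centre are (4, -4), (-2, 4) — 2 points.

2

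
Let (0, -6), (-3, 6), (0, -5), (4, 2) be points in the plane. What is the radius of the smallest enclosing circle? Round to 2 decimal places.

6.18

The minimum enclosing circle of a finite set is fixed by two of the points (as a diameter) or three (as a circumcircle).
The farthest pair is (0, -6)–(-3, 6) with squared distance 153. The circle on this segment as diameter has centre (-1.5, 0) and r² = 153/4 = 38.25.
Check (0, -5): distance² to centre = 27.25 ≤ 38.25, so it lies inside.
All remaining points lie in this disk, and no smaller disk contains both endpoints, so this is the minimum enclosing circle.
r = √(38.25) ≈ 6.18.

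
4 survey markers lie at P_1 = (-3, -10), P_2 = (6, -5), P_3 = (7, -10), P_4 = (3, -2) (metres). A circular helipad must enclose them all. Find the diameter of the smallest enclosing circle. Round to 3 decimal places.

The minimum enclosing circle is determined by three boundary points: P_1, P_3, P_4.
Their circumcentre is (2, -7.5) with r² = 31.25.
The farthest remaining point P_2 is at distance² 22.25 ≤ 31.25.
Diameter = 2r = 2√(31.25) ≈ 11.180.

11.180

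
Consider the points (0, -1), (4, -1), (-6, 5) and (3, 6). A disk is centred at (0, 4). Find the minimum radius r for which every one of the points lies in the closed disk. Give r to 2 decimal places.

The required radius is the distance from (0, 4) to the farthest point.
Squared distances: 25, 41, 37, 13.
Maximum is 41, attained at (4, -1).
r = √41 ≈ 6.40.

6.40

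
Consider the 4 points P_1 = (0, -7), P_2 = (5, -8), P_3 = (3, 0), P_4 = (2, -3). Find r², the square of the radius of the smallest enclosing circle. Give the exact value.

6409/361

A smallest enclosing disk is always determined by at most three of the input points on its boundary.
The minimum enclosing circle is determined by three boundary points: P_1, P_2, P_3.
Their circumcentre is (60/19, -80/19) with r² = 6409/361.
The farthest remaining point P_4 is at distance² 1013/361 ≤ 6409/361.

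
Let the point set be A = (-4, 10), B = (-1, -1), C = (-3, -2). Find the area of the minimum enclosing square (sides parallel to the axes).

The bounding box has width 3 and height 12.
An axis-aligned square enclosing the set must have side ≥ max(width, height).
So the minimum side is max(3, 12) = 12.
Area = 12² = 144.

144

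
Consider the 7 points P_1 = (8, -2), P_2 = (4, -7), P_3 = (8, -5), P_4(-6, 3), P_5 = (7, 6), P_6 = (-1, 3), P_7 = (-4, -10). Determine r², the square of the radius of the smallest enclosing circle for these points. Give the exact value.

The farthest pair is P_5–P_7 with squared distance 377. The circle on this segment as diameter has centre (1.5, -2) and r² = 377/4 = 94.25.
Check P_1: distance² to centre = 42.25 ≤ 94.25, so it lies inside.
All remaining points lie in this disk, and no smaller disk contains both endpoints, so this is the minimum enclosing circle.

94.25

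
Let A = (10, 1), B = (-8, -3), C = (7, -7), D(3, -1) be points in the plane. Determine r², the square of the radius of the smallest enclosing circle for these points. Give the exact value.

The farthest pair is A–B with squared distance 340. The circle on this segment as diameter has centre (1, -1) and r² = 340/4 = 85.
Check C: distance² to centre = 72 ≤ 85, so it lies inside.
All remaining points lie in this disk, and no smaller disk contains both endpoints, so this is the minimum enclosing circle.

85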